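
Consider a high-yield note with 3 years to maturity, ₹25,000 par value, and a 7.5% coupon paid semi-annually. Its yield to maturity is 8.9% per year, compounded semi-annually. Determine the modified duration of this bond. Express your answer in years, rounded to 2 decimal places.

Periodic yield y = 0.0445. First find Macaulay duration:
  t   CF        PV=CF/(1+0.0445)^t    t·PV
  1       937.50       897.5586       897.5586
  2       937.50       859.3189     1,718.6379
  3       937.50       822.7084     2,468.1253
  4       937.50       787.6577     3,150.6306
  5       937.50       754.1002     3,770.5010
  6    25,937.50    19,974.5704   119,847.4226
  Σ                 24,095.9143   131,852.8760
P = 24,095.9143; Macaulay duration = 131,852.8760 / 24,095.9143 = 5.47200 half-year periods = 2.73600 years.
Modified duration = D_Mac / (1 + y) = 2.73600 / 1.0445 = 2.61944 years.

2.62 years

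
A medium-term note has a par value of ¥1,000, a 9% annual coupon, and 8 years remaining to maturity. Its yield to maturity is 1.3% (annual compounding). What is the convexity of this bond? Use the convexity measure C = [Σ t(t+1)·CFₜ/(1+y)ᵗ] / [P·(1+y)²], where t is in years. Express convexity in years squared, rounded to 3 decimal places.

With y = 0.013:
  t   CF        PV=CF/(1+0.013)^t    t·PV        t(t+1)·PV
  1        90.00        88.8450        88.8450         177.6900
  2        90.00        87.7049       175.4097         526.2291
  3        90.00        86.5793       259.7380       1,038.9518
  4        90.00        85.4682       341.8729       1,709.3647
  5        90.00        84.3714       421.8570       2,531.1422
  6        90.00        83.2887       499.7319       3,498.1234
  7        90.00        82.2198       575.5386       4,604.3085
  8     1,090.00       982.9942     7,863.9532      70,775.5791
  Σ                  1,581.4714    10,226.9464      84,861.3889
P = 1,581.4714.
Convexity = Σ t(t+1)·PV / [P·(1+y)²] = 84,861.3889 / (1,581.4714 × 1.026169) = 52.29135.

52.291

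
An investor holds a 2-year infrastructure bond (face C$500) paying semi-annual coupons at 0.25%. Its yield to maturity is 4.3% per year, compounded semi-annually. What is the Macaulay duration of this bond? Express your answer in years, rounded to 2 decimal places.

2.00 years

Periodic yield y = 0.0215. Discount each cash flow and weight by its period:
  t   CF        PV=CF/(1+0.0215)^t    t·PV
  1        0.625         0.6118         0.6118
  2        0.625         0.5990         1.1979
  3        0.625         0.5864         1.7591
  4      500.625       459.7895     1,839.1580
  Σ                    461.5867     1,842.7269
Price P = Σ PV = 461.5867.
Macaulay duration = Σ(t·PV) / P = 1,842.7269 / 461.5867 = 3.99216 half-year periods.
In years: 3.99216 / 2 = 1.99608 years.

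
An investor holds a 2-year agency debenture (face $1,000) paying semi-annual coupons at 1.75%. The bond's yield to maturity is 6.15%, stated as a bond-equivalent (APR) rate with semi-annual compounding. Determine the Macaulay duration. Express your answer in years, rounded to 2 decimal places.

1.97 years

Periodic yield y = 0.03075. Discount each cash flow and weight by its period:
  t   CF        PV=CF/(1+0.03075)^t    t·PV
  1         8.75         8.4890         8.4890
  2         8.75         8.2357        16.4714
  3         8.75         7.9900        23.9701
  4     1,008.75       893.6556     3,574.6223
  Σ                    918.3703     3,623.5528
Price P = Σ PV = 918.3703.
Macaulay duration = Σ(t·PV) / P = 3,623.5528 / 918.3703 = 3.94563 half-year periods.
In years: 3.94563 / 2 = 1.97282 years.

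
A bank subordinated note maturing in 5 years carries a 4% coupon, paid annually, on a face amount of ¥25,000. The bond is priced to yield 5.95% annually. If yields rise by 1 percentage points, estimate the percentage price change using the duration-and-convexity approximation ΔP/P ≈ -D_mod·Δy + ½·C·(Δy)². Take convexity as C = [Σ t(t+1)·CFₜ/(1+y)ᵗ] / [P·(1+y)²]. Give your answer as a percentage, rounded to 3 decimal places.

-4.232%

With y = 0.0595:
  t   CF        PV=CF/(1+0.0595)^t    t·PV        t(t+1)·PV
  1     1,000.00       943.8414       943.8414       1,887.6829
  2     1,000.00       890.8367     1,781.6733       5,345.0199
  3     1,000.00       840.8085     2,522.4256      10,089.7025
  4     1,000.00       793.5899     3,174.3598      15,871.7989
  5    26,000.00    19,474.5998    97,372.9992     584,237.9953
  Σ                 22,943.6764   105,795.2994     617,432.1995
P = 22,943.6764; D_Mac = 4.61109 yrs; D_mod = 4.35214 yrs; C = 23.97311.
Duration effect: -4.35214 × (+0.01) = -0.043521
Convexity effect: 0.5 × 23.97311 × (0.01)² = +0.0011987
ΔP/P ≈ -0.043521 + 0.0011987 = -0.042323 = -4.2323%.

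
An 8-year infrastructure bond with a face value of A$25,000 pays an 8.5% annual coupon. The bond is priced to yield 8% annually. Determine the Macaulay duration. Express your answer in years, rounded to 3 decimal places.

Periodic yield y = 0.08. Discount each cash flow and weight by its year:
  t   CF        PV=CF/(1+0.08)^t    t·PV
  1     2,125.00     1,967.5926     1,967.5926
  2     2,125.00     1,821.8450     3,643.6900
  3     2,125.00     1,686.8935     5,060.6805
  4     2,125.00     1,561.9384     6,247.7537
  5     2,125.00     1,446.2393     7,231.1965
  6     2,125.00     1,339.1105     8,034.6627
  7     2,125.00     1,239.9171     8,679.4196
  8    27,125.00    14,654.7935   117,238.3479
  Σ                 25,718.3299   158,103.3436
Price P = Σ PV = 25,718.3299.
Macaulay duration = Σ(t·PV) / P = 158,103.3436 / 25,718.3299 = 6.14750 years.

6.147 years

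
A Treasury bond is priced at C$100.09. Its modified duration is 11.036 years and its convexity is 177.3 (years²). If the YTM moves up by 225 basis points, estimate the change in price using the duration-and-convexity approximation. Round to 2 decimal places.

Duration effect: -D_mod·Δy = -11.036 × (+0.0225) = -0.248310
Convexity effect: ½·C·(Δy)² = 0.5 × 177.3 × (0.0225)² = +0.0448790625
ΔP/P ≈ -0.248310 + 0.0448790625 = -0.2034309375
ΔP ≈ 100.09 × (-0.2034309375) = -20.361402534375.

-C$20.36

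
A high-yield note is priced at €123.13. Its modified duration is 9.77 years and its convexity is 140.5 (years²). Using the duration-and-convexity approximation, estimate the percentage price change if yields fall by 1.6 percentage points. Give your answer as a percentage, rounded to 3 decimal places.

Duration effect: -D_mod·Δy = -9.77 × (-0.016) = +0.156320
Convexity effect: ½·C·(Δy)² = 0.5 × 140.5 × (-0.016)² = +0.0179840
ΔP/P ≈ +0.156320 + 0.0179840 = +0.174304
= +17.4304%.

+17.430%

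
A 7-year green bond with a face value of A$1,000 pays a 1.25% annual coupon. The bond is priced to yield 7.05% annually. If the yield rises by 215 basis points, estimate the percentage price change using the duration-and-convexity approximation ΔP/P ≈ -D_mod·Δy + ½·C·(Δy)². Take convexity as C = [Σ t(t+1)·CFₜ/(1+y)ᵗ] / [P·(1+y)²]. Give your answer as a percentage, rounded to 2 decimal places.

-12.36%

With y = 0.0705:
  t   CF        PV=CF/(1+0.0705)^t    t·PV        t(t+1)·PV
  1        12.50        11.6768        11.6768          23.3536
  2        12.50        10.9078        21.8156          65.4467
  3        12.50        10.1894        30.5683         122.2732
  4        12.50         9.5184        38.0735         190.3677
  5        12.50         8.8915        44.4577         266.7460
  6        12.50         8.3060        49.8358         348.8504
  7     1,012.50       628.4755     4,399.3283      35,194.6262
  Σ                    687.9654     4,595.7559      36,211.6639
P = 687.9654; D_Mac = 6.68021 yrs; D_mod = 6.24027 yrs; C = 45.93128.
Duration effect: -6.24027 × (+0.0215) = -0.134166
Convexity effect: 0.5 × 45.93128 × (0.0215)² = +0.0106159
ΔP/P ≈ -0.134166 + 0.0106159 = -0.123550 = -12.3550%.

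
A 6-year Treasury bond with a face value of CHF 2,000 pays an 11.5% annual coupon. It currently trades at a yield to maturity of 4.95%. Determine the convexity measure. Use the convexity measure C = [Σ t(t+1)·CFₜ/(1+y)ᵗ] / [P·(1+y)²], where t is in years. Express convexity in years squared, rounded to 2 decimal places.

28.39

With y = 0.0495:
  t   CF        PV=CF/(1+0.0495)^t    t·PV        t(t+1)·PV
  1       230.00       219.1520       219.1520         438.3040
  2       230.00       208.8156       417.6312       1,252.8936
  3       230.00       198.9668       596.9003       2,387.6010
  4       230.00       189.5824       758.3297       3,791.6484
  5       230.00       180.6407       903.2035       5,419.2212
  6     2,230.00     1,668.8227    10,012.9364      70,090.5545
  Σ                  2,665.9802    12,908.1530      83,380.2227
P = 2,665.9802.
Convexity = Σ t(t+1)·PV / [P·(1+y)²] = 83,380.2227 / (2,665.9802 × 1.101450) = 28.39496.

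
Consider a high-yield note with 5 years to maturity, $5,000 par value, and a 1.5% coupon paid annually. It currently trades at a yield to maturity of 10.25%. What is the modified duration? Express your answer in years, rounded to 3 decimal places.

Periodic yield y = 0.1025. First find Macaulay duration:
  t   CF        PV=CF/(1+0.1025)^t    t·PV
  1        75.00        68.0272        68.0272
  2        75.00        61.7027       123.4054
  3        75.00        55.9662       167.8985
  4        75.00        50.7630       203.0518
  5     5,075.00     3,115.6098    15,578.0488
  Σ                  3,352.0688    16,140.4317
P = 3,352.0688; Macaulay duration = 16,140.4317 / 3,352.0688 = 4.81507 years.
Modified duration = D_Mac / (1 + y) = 4.81507 / 1.1025 = 4.36741 years.

4.367 years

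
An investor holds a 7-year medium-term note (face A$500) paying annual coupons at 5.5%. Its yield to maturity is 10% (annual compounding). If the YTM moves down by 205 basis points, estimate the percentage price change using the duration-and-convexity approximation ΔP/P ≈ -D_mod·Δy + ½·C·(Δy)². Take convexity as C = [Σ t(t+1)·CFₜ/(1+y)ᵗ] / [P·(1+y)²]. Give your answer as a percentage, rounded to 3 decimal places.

+11.649%

With y = 0.1:
  t   CF        PV=CF/(1+0.1)^t    t·PV        t(t+1)·PV
  1        27.50        25.0000        25.0000          50.0000
  2        27.50        22.7273        45.4545         136.3636
  3        27.50        20.6612        61.9835         247.9339
  4        27.50        18.7829        75.1315         375.6574
  5        27.50        17.0753        85.3767         512.2601
  6        27.50        15.5230        93.1382         651.9674
  7       527.50       270.6909     1,894.8364      15,158.6908
  Σ                    390.4606     2,280.9207      17,132.8732
P = 390.4606; D_Mac = 5.84162 yrs; D_mod = 5.31056 yrs; C = 36.26333.
Duration effect: -5.31056 × (-0.0205) = +0.108866
Convexity effect: 0.5 × 36.26333 × (-0.0205)² = +0.0076198
ΔP/P ≈ +0.108866 + 0.0076198 = +0.116486 = +11.6486%.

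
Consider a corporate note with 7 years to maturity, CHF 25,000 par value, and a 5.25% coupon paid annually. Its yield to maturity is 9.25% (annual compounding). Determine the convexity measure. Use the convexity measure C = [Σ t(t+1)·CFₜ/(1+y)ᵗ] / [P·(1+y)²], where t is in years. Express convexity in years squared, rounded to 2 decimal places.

37.29

With y = 0.0925:
  t   CF        PV=CF/(1+0.0925)^t    t·PV        t(t+1)·PV
  1     1,312.50     1,201.3730     1,201.3730       2,402.7460
  2     1,312.50     1,099.6549     2,199.3098       6,597.9295
  3     1,312.50     1,006.5491     3,019.6474      12,078.5895
  4     1,312.50       921.3264     3,685.3057      18,426.5286
  5     1,312.50       843.3194     4,216.5969      25,299.5816
  6     1,312.50       771.9171     4,631.5023      32,420.5164
  7    26,312.50    14,164.8505    99,153.9532     793,231.6252
  Σ                 20,008.9904   118,107.6884     890,457.5168
P = 20,008.9904.
Convexity = Σ t(t+1)·PV / [P·(1+y)²] = 890,457.5168 / (20,008.9904 × 1.193556) = 37.28594.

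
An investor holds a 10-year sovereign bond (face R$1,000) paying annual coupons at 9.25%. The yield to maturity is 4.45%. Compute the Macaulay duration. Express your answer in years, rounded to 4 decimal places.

7.4184 years

Periodic yield y = 0.0445. Discount each cash flow and weight by its year:
  t   CF        PV=CF/(1+0.0445)^t    t·PV
  1        92.50        88.5591        88.5591
  2        92.50        84.7861       169.5723
  3        92.50        81.1739       243.5217
  4        92.50        77.7156       310.8622
  5        92.50        74.4046       372.0228
  6        92.50        71.2346       427.4077
  7        92.50        68.1997       477.3981
  8        92.50        65.2941       522.3531
  9        92.50        62.5123       562.6110
  10    1,092.50       706.8659     7,068.6585
  Σ                  1,380.7459    10,242.9665
Price P = Σ PV = 1,380.7459.
Macaulay duration = Σ(t·PV) / P = 10,242.9665 / 1,380.7459 = 7.41843 years.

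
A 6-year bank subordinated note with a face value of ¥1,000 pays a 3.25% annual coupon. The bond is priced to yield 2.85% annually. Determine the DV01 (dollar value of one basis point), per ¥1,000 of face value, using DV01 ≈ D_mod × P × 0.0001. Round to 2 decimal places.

¥0.55

Periodic yield y = 0.0285.
  t   CF        PV=CF/(1+0.0285)^t    t·PV
  1        32.50        31.5994        31.5994
  2        32.50        30.7238        61.4476
  3        32.50        29.8724        89.6173
  4        32.50        29.0447       116.1786
  5        32.50        28.2398       141.1991
  6     1,032.50       872.2968     5,233.7809
  Σ                  1,021.7769     5,673.8228
P = 1,021.7769; D_Mac = 5.55290 yrs; D_mod = 5.39903 yrs.
DV01 ≈ 5.39903 × 1,021.7769 × 0.0001 = 0.551660.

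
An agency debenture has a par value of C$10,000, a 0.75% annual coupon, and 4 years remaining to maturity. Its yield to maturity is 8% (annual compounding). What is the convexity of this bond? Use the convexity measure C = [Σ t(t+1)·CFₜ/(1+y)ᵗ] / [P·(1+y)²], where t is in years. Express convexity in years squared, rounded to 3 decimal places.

16.850

With y = 0.08:
  t   CF        PV=CF/(1+0.08)^t    t·PV        t(t+1)·PV
  1        75.00        69.4444        69.4444         138.8889
  2        75.00        64.3004       128.6008         385.8025
  3        75.00        59.5374       178.6123         714.4490
  4    10,075.00     7,405.4258    29,621.7031     148,108.5153
  Σ                  7,598.7080    29,998.3606     149,347.6557
P = 7,598.7080.
Convexity = Σ t(t+1)·PV / [P·(1+y)²] = 149,347.6557 / (7,598.7080 × 1.166400) = 16.85044.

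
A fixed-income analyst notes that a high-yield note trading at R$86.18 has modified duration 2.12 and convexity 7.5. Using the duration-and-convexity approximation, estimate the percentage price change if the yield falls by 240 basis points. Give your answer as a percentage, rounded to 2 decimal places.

Duration effect: -D_mod·Δy = -2.12 × (-0.024) = +0.050880
Convexity effect: ½·C·(Δy)² = 0.5 × 7.5 × (-0.024)² = +0.0021600
ΔP/P ≈ +0.050880 + 0.0021600 = +0.053040
= +5.3040%.

+5.30%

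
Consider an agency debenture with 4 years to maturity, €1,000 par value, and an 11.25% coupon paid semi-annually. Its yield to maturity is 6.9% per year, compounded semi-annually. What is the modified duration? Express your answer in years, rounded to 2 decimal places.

Periodic yield y = 0.0345. First find Macaulay duration:
  t   CF        PV=CF/(1+0.0345)^t    t·PV
  1        56.25        54.3741        54.3741
  2        56.25        52.5607       105.1215
  3        56.25        50.8079       152.4236
  4        56.25        49.1135       196.4538
  5        56.25        47.4756       237.3778
  6        56.25        45.8923       275.3536
  7        56.25        44.3618       310.5325
  8     1,056.25       805.2352     6,441.8818
  Σ                  1,149.8210     7,773.5188
P = 1,149.8210; Macaulay duration = 7,773.5188 / 1,149.8210 = 6.76063 half-year periods = 3.38032 years.
Modified duration = D_Mac / (1 + y) = 3.38032 / 1.0345 = 3.26759 years.

3.27 years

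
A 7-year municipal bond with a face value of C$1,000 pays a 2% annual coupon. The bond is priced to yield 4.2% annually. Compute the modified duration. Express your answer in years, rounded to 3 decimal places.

6.301 years

Periodic yield y = 0.042. First find Macaulay duration:
  t   CF        PV=CF/(1+0.042)^t    t·PV
  1        20.00        19.1939        19.1939
  2        20.00        18.4202        36.8404
  3        20.00        17.6777        53.0332
  4        20.00        16.9652        67.8608
  5        20.00        16.2814        81.4069
  6        20.00        15.6251        93.7508
  7     1,020.00       764.7617     5,353.3320
  Σ                    868.9253     5,705.4181
P = 868.9253; Macaulay duration = 5,705.4181 / 868.9253 = 6.56606 years.
Modified duration = D_Mac / (1 + y) = 6.56606 / 1.042 = 6.30140 years.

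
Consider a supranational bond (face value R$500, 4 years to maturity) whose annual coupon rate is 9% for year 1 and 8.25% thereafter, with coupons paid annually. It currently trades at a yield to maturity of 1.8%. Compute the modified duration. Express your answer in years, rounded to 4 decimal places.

Periodic yield y = 0.018. First find Macaulay duration:
  t   CF        PV=CF/(1+0.018)^t    t·PV
  1        45.00        44.2043        44.2043
  2        41.25        39.8042        79.6083
  3        41.25        39.1003       117.3010
  4       541.25       503.9725     2,015.8898
  Σ                    627.0813     2,257.0035
P = 627.0813; Macaulay duration = 2,257.0035 / 627.0813 = 3.59922 years.
Modified duration = D_Mac / (1 + y) = 3.59922 / 1.018 = 3.53558 years.

3.5356 years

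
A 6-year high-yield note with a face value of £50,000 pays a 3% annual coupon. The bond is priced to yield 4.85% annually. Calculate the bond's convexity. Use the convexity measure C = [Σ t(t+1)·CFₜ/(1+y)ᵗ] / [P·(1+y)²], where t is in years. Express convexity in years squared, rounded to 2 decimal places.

With y = 0.0485:
  t   CF        PV=CF/(1+0.0485)^t    t·PV        t(t+1)·PV
  1     1,500.00     1,430.6152     1,430.6152       2,861.2303
  2     1,500.00     1,364.4398     2,728.8797       8,186.6390
  3     1,500.00     1,301.3255     3,903.9766      15,615.9065
  4     1,500.00     1,241.1307     4,964.5228      24,822.6141
  5     1,500.00     1,183.7203     5,918.6014      35,511.6081
  6    51,500.00    38,761.1470   232,566.8821   1,627,968.1749
  Σ                 45,282.3785   251,513.4778   1,714,966.1730
P = 45,282.3785.
Convexity = Σ t(t+1)·PV / [P·(1+y)²] = 1,714,966.1730 / (45,282.3785 × 1.099352) = 34.45002.

34.45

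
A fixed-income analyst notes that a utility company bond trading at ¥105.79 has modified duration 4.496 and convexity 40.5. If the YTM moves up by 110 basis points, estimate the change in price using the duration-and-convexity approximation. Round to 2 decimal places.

Duration effect: -D_mod·Δy = -4.496 × (+0.011) = -0.049456
Convexity effect: ½·C·(Δy)² = 0.5 × 40.5 × (0.011)² = +0.00245025
ΔP/P ≈ -0.049456 + 0.00245025 = -0.04700575
ΔP ≈ 105.79 × (-0.04700575) = -4.9727382925.

-¥4.97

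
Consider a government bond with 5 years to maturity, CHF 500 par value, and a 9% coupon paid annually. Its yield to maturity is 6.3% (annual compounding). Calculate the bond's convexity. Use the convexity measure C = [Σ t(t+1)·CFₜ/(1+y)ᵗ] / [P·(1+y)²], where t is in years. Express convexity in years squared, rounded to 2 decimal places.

21.51

With y = 0.063:
  t   CF        PV=CF/(1+0.063)^t    t·PV        t(t+1)·PV
  1        45.00        42.3330        42.3330          84.6660
  2        45.00        39.8241        79.6482         238.9446
  3        45.00        37.4639       112.3916         449.5665
  4        45.00        35.2435       140.9741         704.8707
  5       545.00       401.5413     2,007.7063      12,046.2379
  Σ                    556.4058     2,383.0533      13,524.2857
P = 556.4058.
Convexity = Σ t(t+1)·PV / [P·(1+y)²] = 13,524.2857 / (556.4058 × 1.129969) = 21.51078.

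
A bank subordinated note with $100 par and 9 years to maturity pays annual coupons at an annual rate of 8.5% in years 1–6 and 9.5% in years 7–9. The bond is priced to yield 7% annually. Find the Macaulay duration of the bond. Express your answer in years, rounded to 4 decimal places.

6.7747 years

Periodic yield y = 0.07. Discount each cash flow and weight by its year:
  t   CF        PV=CF/(1+0.07)^t    t·PV
  1         8.50         7.9439         7.9439
  2         8.50         7.4242        14.8485
  3         8.50         6.9385        20.8156
  4         8.50         6.4846        25.9384
  5         8.50         6.0604        30.3019
  6         8.50         5.6639        33.9835
  7         9.50         5.9161        41.4129
  8         9.50         5.5291        44.2327
  9       109.50        59.5607       536.0467
  Σ                    111.5215       755.5240
Price P = Σ PV = 111.5215.
Macaulay duration = Σ(t·PV) / P = 755.5240 / 111.5215 = 6.77469 years.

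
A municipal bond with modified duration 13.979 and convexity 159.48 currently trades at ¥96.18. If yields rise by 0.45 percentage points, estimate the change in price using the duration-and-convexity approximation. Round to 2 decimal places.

-¥5.89

Duration effect: -D_mod·Δy = -13.979 × (+0.0045) = -0.0629055
Convexity effect: ½·C·(Δy)² = 0.5 × 159.48 × (0.0045)² = +0.001614735
ΔP/P ≈ -0.0629055 + 0.001614735 = -0.061290765
ΔP ≈ 96.18 × (-0.061290765) = -5.8949457777.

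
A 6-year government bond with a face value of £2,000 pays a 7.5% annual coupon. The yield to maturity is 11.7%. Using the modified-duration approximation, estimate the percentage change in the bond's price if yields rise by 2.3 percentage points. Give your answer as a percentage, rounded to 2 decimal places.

Periodic yield y = 0.117. Modified duration first:
  t   CF        PV=CF/(1+0.117)^t    t·PV
  1       150.00       134.2883       134.2883
  2       150.00       120.2223       240.4445
  3       150.00       107.6296       322.8888
  4       150.00        96.3560       385.4238
  5       150.00        86.2632       431.3158
  6     2,150.00     1,106.9281     6,641.5687
  Σ                  1,651.6874     8,155.9300
P = 1,651.6874; D_Mac = 4.93794 yrs; D_mod = 4.93794/(1+0.117) = 4.42071 yrs.
ΔP/P ≈ -D_mod · Δy = -4.42071 × (+0.023) = -0.101676 = -10.1676%.

-10.17%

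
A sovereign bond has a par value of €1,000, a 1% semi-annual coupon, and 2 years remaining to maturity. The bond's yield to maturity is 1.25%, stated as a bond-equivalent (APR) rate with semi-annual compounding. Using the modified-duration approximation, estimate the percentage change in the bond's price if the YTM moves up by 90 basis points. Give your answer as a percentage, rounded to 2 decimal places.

Periodic yield y = 0.00625. Modified duration first:
  t   CF        PV=CF/(1+0.00625)^t    t·PV
  1         5.00         4.9689         4.9689
  2         5.00         4.9381         9.8762
  3         5.00         4.9074        14.7222
  4     1,005.00       980.2627     3,921.0509
  Σ                    995.0772     3,950.6182
P = 995.0772; D_Mac = 3.97016 half-year periods = 1.98508 yrs; D_mod = 1.98508/(1+0.00625) = 1.97275 yrs.
ΔP/P ≈ -D_mod · Δy = -1.97275 × (+0.009) = -0.017755 = -1.7755%.

-1.78%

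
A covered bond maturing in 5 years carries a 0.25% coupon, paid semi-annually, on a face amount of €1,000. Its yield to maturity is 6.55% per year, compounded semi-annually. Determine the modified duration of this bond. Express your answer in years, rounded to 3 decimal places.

Periodic yield y = 0.03275. First find Macaulay duration:
  t   CF        PV=CF/(1+0.03275)^t    t·PV
  1         1.25         1.2104         1.2104
  2         1.25         1.1720         2.3440
  3         1.25         1.1348         3.4044
  4         1.25         1.0988         4.3953
  5         1.25         1.0640         5.3199
  6         1.25         1.0302         6.1814
  7         1.25         0.9976         6.9830
  8         1.25         0.9659         7.7275
  9         1.25         0.9353         8.4177
  10    1,001.25       725.4216     7,254.2162
  Σ                    735.0306     7,300.1998
P = 735.0306; Macaulay duration = 7,300.1998 / 735.0306 = 9.93183 half-year periods = 4.96592 years.
Modified duration = D_Mac / (1 + y) = 4.96592 / 1.03275 = 4.80844 years.

4.808 years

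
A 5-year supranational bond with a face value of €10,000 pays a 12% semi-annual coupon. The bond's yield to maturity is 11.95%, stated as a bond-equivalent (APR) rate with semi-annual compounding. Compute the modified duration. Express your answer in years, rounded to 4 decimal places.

Periodic yield y = 0.05975. First find Macaulay duration:
  t   CF        PV=CF/(1+0.05975)^t    t·PV
  1       600.00       566.1713       566.1713
  2       600.00       534.2498     1,068.4997
  3       600.00       504.1282     1,512.3845
  4       600.00       475.7048     1,902.8193
  5       600.00       448.8840     2,244.4200
  6       600.00       423.5754     2,541.4522
  7       600.00       399.6937     2,797.8557
  8       600.00       377.1585     3,017.2676
  9       600.00       355.8938     3,203.0442
  10   10,600.00     5,932.9626    59,329.6263
  Σ                 10,018.4220    78,183.5408
P = 10,018.4220; Macaulay duration = 78,183.5408 / 10,018.4220 = 7.80398 half-year periods = 3.90199 years.
Modified duration = D_Mac / (1 + y) = 3.90199 / 1.05975 = 3.68199 years.

3.6820 years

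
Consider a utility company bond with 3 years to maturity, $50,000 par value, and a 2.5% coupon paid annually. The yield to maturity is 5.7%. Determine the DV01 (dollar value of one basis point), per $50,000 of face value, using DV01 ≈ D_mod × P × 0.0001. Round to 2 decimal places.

Periodic yield y = 0.057.
  t   CF        PV=CF/(1+0.057)^t    t·PV
  1     1,250.00     1,182.5922     1,182.5922
  2     1,250.00     1,118.8195     2,237.6391
  3    51,250.00    43,397.9193   130,193.7579
  Σ                 45,699.3311   133,613.9892
P = 45,699.3311; D_Mac = 2.92376 yrs; D_mod = 2.76610 yrs.
DV01 ≈ 2.76610 × 45,699.3311 × 0.0001 = 12.640869.

$12.64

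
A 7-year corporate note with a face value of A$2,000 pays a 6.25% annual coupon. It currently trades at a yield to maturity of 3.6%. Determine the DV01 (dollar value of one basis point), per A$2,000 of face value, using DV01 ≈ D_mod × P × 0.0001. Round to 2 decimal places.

Periodic yield y = 0.036.
  t   CF        PV=CF/(1+0.036)^t    t·PV
  1       125.00       120.6564       120.6564
  2       125.00       116.4637       232.9274
  3       125.00       112.4167       337.2500
  4       125.00       108.5103       434.0412
  5       125.00       104.7397       523.6984
  6       125.00       101.1001       606.6005
  7     2,125.00     1,658.9781    11,612.8465
  Σ                  2,322.8649    13,868.0204
P = 2,322.8649; D_Mac = 5.97022 yrs; D_mod = 5.76276 yrs.
DV01 ≈ 5.76276 × 2,322.8649 × 0.0001 = 1.338612.

A$1.34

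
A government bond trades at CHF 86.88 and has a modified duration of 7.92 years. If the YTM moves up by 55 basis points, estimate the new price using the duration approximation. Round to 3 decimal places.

CHF 83.096

Duration approximation: ΔP/P ≈ -D_mod · Δy = -7.92 × (+0.0055) = -0.043560.
New price ≈ 86.88 × (1 - 0.043560) = 83.0955072.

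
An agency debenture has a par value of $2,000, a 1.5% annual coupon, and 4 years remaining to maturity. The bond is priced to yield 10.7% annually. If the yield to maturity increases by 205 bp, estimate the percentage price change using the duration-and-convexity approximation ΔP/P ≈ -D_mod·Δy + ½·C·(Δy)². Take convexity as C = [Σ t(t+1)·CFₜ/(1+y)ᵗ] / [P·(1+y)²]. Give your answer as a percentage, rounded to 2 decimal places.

-6.88%

With y = 0.107:
  t   CF        PV=CF/(1+0.107)^t    t·PV        t(t+1)·PV
  1        30.00        27.1003        27.1003          54.2005
  2        30.00        24.4808        48.9616         146.8849
  3        30.00        22.1146        66.3437         265.3748
  4     2,030.00     1,351.7786     5,407.1142      27,035.5712
  Σ                  1,425.4742     5,549.5199      27,502.0315
P = 1,425.4742; D_Mac = 3.89310 yrs; D_mod = 3.51681 yrs; C = 15.74382.
Duration effect: -3.51681 × (+0.0205) = -0.072095
Convexity effect: 0.5 × 15.74382 × (0.0205)² = +0.0033082
ΔP/P ≈ -0.072095 + 0.0033082 = -0.068786 = -6.8786%.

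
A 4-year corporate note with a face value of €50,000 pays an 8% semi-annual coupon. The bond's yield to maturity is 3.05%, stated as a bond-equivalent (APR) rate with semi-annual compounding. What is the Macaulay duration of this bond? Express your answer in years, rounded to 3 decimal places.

3.548 years

Periodic yield y = 0.01525. Discount each cash flow and weight by its period:
  t   CF        PV=CF/(1+0.01525)^t    t·PV
  1     2,000.00     1,969.9581     1,969.9581
  2     2,000.00     1,940.3675     3,880.7351
  3     2,000.00     1,911.2214     5,733.6642
  4     2,000.00     1,882.5131     7,530.0523
  5     2,000.00     1,854.2360     9,271.1799
  6     2,000.00     1,826.3836    10,958.3018
  7     2,000.00     1,798.9497    12,592.6476
  8    52,000.00    46,070.1216   368,560.9726
  Σ                 59,253.7510   420,497.5117
Price P = Σ PV = 59,253.7510.
Macaulay duration = Σ(t·PV) / P = 420,497.5117 / 59,253.7510 = 7.09656 half-year periods.
In years: 7.09656 / 2 = 3.54828 years.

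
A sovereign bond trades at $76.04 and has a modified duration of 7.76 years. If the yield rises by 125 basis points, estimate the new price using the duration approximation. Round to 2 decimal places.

Duration approximation: ΔP/P ≈ -D_mod · Δy = -7.76 × (+0.0125) = -0.097000.
New price ≈ 76.04 × (1 - 0.097000) = 68.66412.

$68.66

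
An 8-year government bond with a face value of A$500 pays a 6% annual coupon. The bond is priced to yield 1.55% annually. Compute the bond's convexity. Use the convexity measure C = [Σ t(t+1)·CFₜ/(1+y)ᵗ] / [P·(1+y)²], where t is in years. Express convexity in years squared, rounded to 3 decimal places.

With y = 0.0155:
  t   CF        PV=CF/(1+0.0155)^t    t·PV        t(t+1)·PV
  1        30.00        29.5421        29.5421          59.0842
  2        30.00        29.0912        58.1824         174.5471
  3        30.00        28.6472        85.9415         343.7658
  4        30.00        28.2099       112.8396         564.1980
  5        30.00        27.7793       138.8966         833.3796
  6        30.00        27.3553       164.1319       1,148.9231
  7        30.00        26.9378       188.5644       1,508.5155
  8       530.00       468.6369     3,749.0949      33,741.8542
  Σ                    666.1996     4,527.1934      38,374.2676
P = 666.1996.
Convexity = Σ t(t+1)·PV / [P·(1+y)²] = 38,374.2676 / (666.1996 × 1.031240) = 55.85678.

55.857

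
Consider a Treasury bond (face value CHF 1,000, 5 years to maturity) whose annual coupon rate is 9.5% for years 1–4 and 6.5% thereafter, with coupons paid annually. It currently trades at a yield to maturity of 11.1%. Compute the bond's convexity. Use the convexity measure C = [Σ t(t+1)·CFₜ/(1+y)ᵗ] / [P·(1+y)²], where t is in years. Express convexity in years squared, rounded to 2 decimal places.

With y = 0.111:
  t   CF        PV=CF/(1+0.111)^t    t·PV        t(t+1)·PV
  1        95.00        85.5086        85.5086         171.0171
  2        95.00        76.9654       153.9308         461.7924
  3        95.00        69.2758       207.8273         831.3094
  4        95.00        62.3544       249.4178       1,247.0888
  5     1,065.00       629.1864     3,145.9319      18,875.5914
  Σ                    923.2905     3,842.6163      21,586.7990
P = 923.2905.
Convexity = Σ t(t+1)·PV / [P·(1+y)²] = 21,586.7990 / (923.2905 × 1.234321) = 18.94182.

18.94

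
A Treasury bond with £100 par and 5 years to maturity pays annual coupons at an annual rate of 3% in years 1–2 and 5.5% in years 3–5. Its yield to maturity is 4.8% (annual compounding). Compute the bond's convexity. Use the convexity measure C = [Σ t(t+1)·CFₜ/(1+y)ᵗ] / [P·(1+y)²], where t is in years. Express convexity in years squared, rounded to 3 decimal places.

24.748

With y = 0.048:
  t   CF        PV=CF/(1+0.048)^t    t·PV        t(t+1)·PV
  1         3.00         2.8626         2.8626           5.7252
  2         3.00         2.7315         5.4630          16.3889
  3         5.50         4.7784        14.3351          57.3403
  4         5.50         4.5595        18.2380          91.1901
  5       105.50        83.4538       417.2689       2,503.6136
  Σ                     98.3857       458.1676       2,674.2581
P = 98.3857.
Convexity = Σ t(t+1)·PV / [P·(1+y)²] = 2,674.2581 / (98.3857 × 1.098304) = 24.74849.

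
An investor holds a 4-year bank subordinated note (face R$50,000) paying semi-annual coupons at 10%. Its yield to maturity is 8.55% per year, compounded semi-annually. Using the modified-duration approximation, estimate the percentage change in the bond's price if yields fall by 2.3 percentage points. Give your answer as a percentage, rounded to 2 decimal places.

Periodic yield y = 0.04275. Modified duration first:
  t   CF        PV=CF/(1+0.04275)^t    t·PV
  1     2,500.00     2,397.5066     2,397.5066
  2     2,500.00     2,299.2151     4,598.4303
  3     2,500.00     2,204.9534     6,614.8602
  4     2,500.00     2,114.5561     8,458.2245
  5     2,500.00     2,027.8649    10,139.3245
  6     2,500.00     1,944.7278    11,668.3667
  7     2,500.00     1,864.9991    13,054.9935
  8    52,500.00    37,559.3195   300,474.5561
  Σ                 52,413.1425   357,406.2622
P = 52,413.1425; D_Mac = 6.81902 half-year periods = 3.40951 yrs; D_mod = 3.40951/(1+0.04275) = 3.26973 yrs.
ΔP/P ≈ -D_mod · Δy = -3.26973 × (-0.023) = +0.075204 = +7.5204%.

+7.52%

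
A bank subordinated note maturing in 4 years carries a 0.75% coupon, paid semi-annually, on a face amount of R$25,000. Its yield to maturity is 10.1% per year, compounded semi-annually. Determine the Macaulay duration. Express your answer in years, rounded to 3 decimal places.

3.935 years

Periodic yield y = 0.0505. Discount each cash flow and weight by its period:
  t   CF        PV=CF/(1+0.0505)^t    t·PV
  1        93.75        89.2432        89.2432
  2        93.75        84.9531       169.9062
  3        93.75        80.8692       242.6076
  4        93.75        76.9816       307.9265
  5        93.75        73.2809       366.4047
  6        93.75        69.7581       418.5489
  7        93.75        66.4047       464.8330
  8    25,093.75    16,919.8735   135,358.9884
  Σ                 17,461.3645   137,418.4584
Price P = Σ PV = 17,461.3645.
Macaulay duration = Σ(t·PV) / P = 137,418.4584 / 17,461.3645 = 7.86986 half-year periods.
In years: 7.86986 / 2 = 3.93493 years.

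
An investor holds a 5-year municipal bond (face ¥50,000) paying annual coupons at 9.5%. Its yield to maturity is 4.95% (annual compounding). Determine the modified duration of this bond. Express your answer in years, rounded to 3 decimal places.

4.077 years

Periodic yield y = 0.0495. First find Macaulay duration:
  t   CF        PV=CF/(1+0.0495)^t    t·PV
  1     4,750.00     4,525.9647     4,525.9647
  2     4,750.00     4,312.4962     8,624.9924
  3     4,750.00     4,109.0959    12,327.2878
  4     4,750.00     3,915.2891    15,661.1565
  5    54,750.00    43,000.3419   215,001.7096
  Σ                 59,863.1879   256,141.1110
P = 59,863.1879; Macaulay duration = 256,141.1110 / 59,863.1879 = 4.27877 years.
Modified duration = D_Mac / (1 + y) = 4.27877 / 1.0495 = 4.07697 years.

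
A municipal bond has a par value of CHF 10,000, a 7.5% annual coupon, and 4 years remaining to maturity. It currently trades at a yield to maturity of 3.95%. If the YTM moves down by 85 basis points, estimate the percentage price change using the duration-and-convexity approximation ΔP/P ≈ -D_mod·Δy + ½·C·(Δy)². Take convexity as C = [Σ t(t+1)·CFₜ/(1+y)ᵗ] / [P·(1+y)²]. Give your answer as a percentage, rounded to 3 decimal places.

With y = 0.0395:
  t   CF        PV=CF/(1+0.0395)^t    t·PV        t(t+1)·PV
  1       750.00       721.5007       721.5007       1,443.0014
  2       750.00       694.0844     1,388.1688       4,164.5063
  3       750.00       667.7098     2,003.1295       8,012.5182
  4    10,750.00     9,206.8377    36,827.3510     184,136.7549
  Σ                 11,290.1327    40,940.1500     197,756.7809
P = 11,290.1327; D_Mac = 3.62619 yrs; D_mod = 3.48840 yrs; C = 16.21001.
Duration effect: -3.48840 × (-0.0085) = +0.029651
Convexity effect: 0.5 × 16.21001 × (-0.0085)² = +0.0005856
ΔP/P ≈ +0.029651 + 0.0005856 = +0.030237 = +3.0237%.

+3.024%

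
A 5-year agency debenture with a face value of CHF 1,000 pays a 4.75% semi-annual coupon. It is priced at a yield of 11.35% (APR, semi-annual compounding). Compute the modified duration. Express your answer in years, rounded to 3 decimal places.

4.179 years

Periodic yield y = 0.05675. First find Macaulay duration:
  t   CF        PV=CF/(1+0.05675)^t    t·PV
  1        23.75        22.4746        22.4746
  2        23.75        21.2676        42.5353
  3        23.75        20.1255        60.3765
  4        23.75        19.0447        76.1789
  5        23.75        18.0220        90.1099
  6        23.75        17.0541       102.3249
  7        23.75        16.1383       112.9681
  8        23.75        15.2716       122.1731
  9        23.75        14.4515       130.0636
  10    1,023.75       589.4831     5,894.8309
  Σ                    753.3331     6,654.0357
P = 753.3331; Macaulay duration = 6,654.0357 / 753.3331 = 8.83279 half-year periods = 4.41640 years.
Modified duration = D_Mac / (1 + y) = 4.41640 / 1.05675 = 4.17923 years.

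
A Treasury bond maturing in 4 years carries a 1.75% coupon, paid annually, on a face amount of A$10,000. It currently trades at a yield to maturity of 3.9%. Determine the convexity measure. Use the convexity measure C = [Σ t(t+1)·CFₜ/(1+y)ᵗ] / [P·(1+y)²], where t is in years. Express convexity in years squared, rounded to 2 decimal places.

17.87

With y = 0.039:
  t   CF        PV=CF/(1+0.039)^t    t·PV        t(t+1)·PV
  1       175.00       168.4312       168.4312         336.8624
  2       175.00       162.1089       324.2179         972.6536
  3       175.00       156.0240       468.0720       1,872.2880
  4    10,175.00     8,731.1656    34,924.6626     174,623.3129
  Σ                  9,217.7298    35,885.3836     177,805.1169
P = 9,217.7298.
Convexity = Σ t(t+1)·PV / [P·(1+y)²] = 177,805.1169 / (9,217.7298 × 1.079521) = 17.86854.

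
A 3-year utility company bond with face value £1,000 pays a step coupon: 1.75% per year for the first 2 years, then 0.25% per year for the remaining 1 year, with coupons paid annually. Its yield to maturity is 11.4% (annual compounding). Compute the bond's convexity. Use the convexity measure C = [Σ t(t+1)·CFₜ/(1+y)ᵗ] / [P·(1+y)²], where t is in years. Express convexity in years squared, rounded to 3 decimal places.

With y = 0.114:
  t   CF        PV=CF/(1+0.114)^t    t·PV        t(t+1)·PV
  1        17.50        15.7092        15.7092          31.4183
  2        17.50        14.1016        28.2032          84.6095
  3     1,002.50       725.1516     2,175.4548       8,701.8192
  Σ                    754.9623     2,219.3671       8,817.8470
P = 754.9623.
Convexity = Σ t(t+1)·PV / [P·(1+y)²] = 8,817.8470 / (754.9623 × 1.240996) = 9.41167.

9.412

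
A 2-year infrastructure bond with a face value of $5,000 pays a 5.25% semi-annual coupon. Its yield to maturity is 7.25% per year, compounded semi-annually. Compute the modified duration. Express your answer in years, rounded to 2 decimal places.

Periodic yield y = 0.03625. First find Macaulay duration:
  t   CF        PV=CF/(1+0.03625)^t    t·PV
  1       131.25       126.6586       126.6586
  2       131.25       122.2279       244.4557
  3       131.25       117.9521       353.8563
  4     5,131.25     4,450.0511    17,800.2045
  Σ                  4,816.8897    18,525.1751
P = 4,816.8897; Macaulay duration = 18,525.1751 / 4,816.8897 = 3.84588 half-year periods = 1.92294 years.
Modified duration = D_Mac / (1 + y) = 1.92294 / 1.03625 = 1.85567 years.

1.86 years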